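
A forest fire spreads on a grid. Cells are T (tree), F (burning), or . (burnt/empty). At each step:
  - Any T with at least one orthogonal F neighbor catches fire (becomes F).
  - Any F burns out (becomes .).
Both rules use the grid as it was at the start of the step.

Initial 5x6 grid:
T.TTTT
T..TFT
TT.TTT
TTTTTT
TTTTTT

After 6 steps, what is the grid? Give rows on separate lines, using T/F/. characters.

Step 1: 4 trees catch fire, 1 burn out
  T.TTFT
  T..F.F
  TT.TFT
  TTTTTT
  TTTTTT
Step 2: 5 trees catch fire, 4 burn out
  T.TF.F
  T.....
  TT.F.F
  TTTTFT
  TTTTTT
Step 3: 4 trees catch fire, 5 burn out
  T.F...
  T.....
  TT....
  TTTF.F
  TTTTFT
Step 4: 3 trees catch fire, 4 burn out
  T.....
  T.....
  TT....
  TTF...
  TTTF.F
Step 5: 2 trees catch fire, 3 burn out
  T.....
  T.....
  TT....
  TF....
  TTF...
Step 6: 3 trees catch fire, 2 burn out
  T.....
  T.....
  TF....
  F.....
  TF....

T.....
T.....
TF....
F.....
TF....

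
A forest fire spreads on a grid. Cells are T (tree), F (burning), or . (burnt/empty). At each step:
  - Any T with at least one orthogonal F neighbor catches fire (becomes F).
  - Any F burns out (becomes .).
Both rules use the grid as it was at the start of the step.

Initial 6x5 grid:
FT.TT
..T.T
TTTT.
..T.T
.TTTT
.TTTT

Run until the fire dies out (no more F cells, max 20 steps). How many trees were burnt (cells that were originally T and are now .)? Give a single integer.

Answer: 1

Derivation:
Step 1: +1 fires, +1 burnt (F count now 1)
Step 2: +0 fires, +1 burnt (F count now 0)
Fire out after step 2
Initially T: 19, now '.': 12
Total burnt (originally-T cells now '.'): 1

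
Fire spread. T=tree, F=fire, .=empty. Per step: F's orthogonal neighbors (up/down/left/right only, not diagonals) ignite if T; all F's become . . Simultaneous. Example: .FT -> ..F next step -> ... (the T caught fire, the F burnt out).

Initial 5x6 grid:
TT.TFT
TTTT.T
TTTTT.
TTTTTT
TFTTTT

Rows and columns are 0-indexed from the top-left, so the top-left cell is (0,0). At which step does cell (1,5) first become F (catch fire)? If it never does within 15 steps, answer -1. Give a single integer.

Step 1: cell (1,5)='T' (+5 fires, +2 burnt)
Step 2: cell (1,5)='F' (+6 fires, +5 burnt)
  -> target ignites at step 2
Step 3: cell (1,5)='.' (+7 fires, +6 burnt)
Step 4: cell (1,5)='.' (+5 fires, +7 burnt)
Step 5: cell (1,5)='.' (+2 fires, +5 burnt)
Step 6: cell (1,5)='.' (+0 fires, +2 burnt)
  fire out at step 6

2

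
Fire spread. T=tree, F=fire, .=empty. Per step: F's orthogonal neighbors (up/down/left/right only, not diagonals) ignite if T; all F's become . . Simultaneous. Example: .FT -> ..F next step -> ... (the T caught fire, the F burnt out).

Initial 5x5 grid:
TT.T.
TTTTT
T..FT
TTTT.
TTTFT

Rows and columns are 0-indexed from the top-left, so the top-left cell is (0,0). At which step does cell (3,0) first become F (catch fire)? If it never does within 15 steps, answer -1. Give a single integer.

Step 1: cell (3,0)='T' (+5 fires, +2 burnt)
Step 2: cell (3,0)='T' (+5 fires, +5 burnt)
Step 3: cell (3,0)='T' (+3 fires, +5 burnt)
Step 4: cell (3,0)='F' (+3 fires, +3 burnt)
  -> target ignites at step 4
Step 5: cell (3,0)='.' (+2 fires, +3 burnt)
Step 6: cell (3,0)='.' (+0 fires, +2 burnt)
  fire out at step 6

4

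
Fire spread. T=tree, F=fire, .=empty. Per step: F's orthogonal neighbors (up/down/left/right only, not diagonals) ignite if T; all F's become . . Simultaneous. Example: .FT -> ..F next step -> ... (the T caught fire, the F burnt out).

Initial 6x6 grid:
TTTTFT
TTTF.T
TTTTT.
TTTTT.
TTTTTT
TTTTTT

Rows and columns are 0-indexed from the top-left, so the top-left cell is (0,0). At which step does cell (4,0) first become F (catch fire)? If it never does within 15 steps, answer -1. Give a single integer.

Step 1: cell (4,0)='T' (+4 fires, +2 burnt)
Step 2: cell (4,0)='T' (+6 fires, +4 burnt)
Step 3: cell (4,0)='T' (+6 fires, +6 burnt)
Step 4: cell (4,0)='T' (+6 fires, +6 burnt)
Step 5: cell (4,0)='T' (+5 fires, +6 burnt)
Step 6: cell (4,0)='F' (+3 fires, +5 burnt)
  -> target ignites at step 6
Step 7: cell (4,0)='.' (+1 fires, +3 burnt)
Step 8: cell (4,0)='.' (+0 fires, +1 burnt)
  fire out at step 8

6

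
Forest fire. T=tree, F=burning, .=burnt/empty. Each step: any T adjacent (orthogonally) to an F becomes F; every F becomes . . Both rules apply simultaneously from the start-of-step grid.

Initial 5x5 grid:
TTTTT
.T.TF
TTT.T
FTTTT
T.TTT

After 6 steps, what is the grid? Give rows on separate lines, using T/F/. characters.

Step 1: 6 trees catch fire, 2 burn out
  TTTTF
  .T.F.
  FTT.F
  .FTTT
  F.TTT
Step 2: 4 trees catch fire, 6 burn out
  TTTF.
  .T...
  .FT..
  ..FTF
  ..TTT
Step 3: 6 trees catch fire, 4 burn out
  TTF..
  .F...
  ..F..
  ...F.
  ..FTF
Step 4: 2 trees catch fire, 6 burn out
  TF...
  .....
  .....
  .....
  ...F.
Step 5: 1 trees catch fire, 2 burn out
  F....
  .....
  .....
  .....
  .....
Step 6: 0 trees catch fire, 1 burn out
  .....
  .....
  .....
  .....
  .....

.....
.....
.....
.....
.....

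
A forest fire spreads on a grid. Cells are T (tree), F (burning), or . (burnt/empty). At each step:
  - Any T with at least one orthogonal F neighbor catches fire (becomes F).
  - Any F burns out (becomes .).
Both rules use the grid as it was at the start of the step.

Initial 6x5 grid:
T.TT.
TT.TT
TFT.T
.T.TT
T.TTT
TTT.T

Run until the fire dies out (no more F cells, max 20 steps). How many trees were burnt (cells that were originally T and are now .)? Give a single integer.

Step 1: +4 fires, +1 burnt (F count now 4)
Step 2: +1 fires, +4 burnt (F count now 1)
Step 3: +1 fires, +1 burnt (F count now 1)
Step 4: +0 fires, +1 burnt (F count now 0)
Fire out after step 4
Initially T: 21, now '.': 15
Total burnt (originally-T cells now '.'): 6

Answer: 6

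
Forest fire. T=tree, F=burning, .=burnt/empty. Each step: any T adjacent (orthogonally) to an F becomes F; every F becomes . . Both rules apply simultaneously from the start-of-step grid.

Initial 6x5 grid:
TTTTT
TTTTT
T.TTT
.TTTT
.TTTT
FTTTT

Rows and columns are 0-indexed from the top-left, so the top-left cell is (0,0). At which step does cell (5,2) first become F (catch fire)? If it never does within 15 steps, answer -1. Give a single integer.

Step 1: cell (5,2)='T' (+1 fires, +1 burnt)
Step 2: cell (5,2)='F' (+2 fires, +1 burnt)
  -> target ignites at step 2
Step 3: cell (5,2)='.' (+3 fires, +2 burnt)
Step 4: cell (5,2)='.' (+3 fires, +3 burnt)
Step 5: cell (5,2)='.' (+3 fires, +3 burnt)
Step 6: cell (5,2)='.' (+3 fires, +3 burnt)
Step 7: cell (5,2)='.' (+4 fires, +3 burnt)
Step 8: cell (5,2)='.' (+4 fires, +4 burnt)
Step 9: cell (5,2)='.' (+3 fires, +4 burnt)
Step 10: cell (5,2)='.' (+0 fires, +3 burnt)
  fire out at step 10

2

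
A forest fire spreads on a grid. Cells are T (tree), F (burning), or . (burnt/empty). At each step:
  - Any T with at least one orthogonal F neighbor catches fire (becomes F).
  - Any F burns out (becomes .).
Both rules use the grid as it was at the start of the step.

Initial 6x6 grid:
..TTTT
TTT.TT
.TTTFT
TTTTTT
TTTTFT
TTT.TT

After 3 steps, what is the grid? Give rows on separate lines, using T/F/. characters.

Step 1: 7 trees catch fire, 2 burn out
  ..TTTT
  TTT.FT
  .TTF.F
  TTTTFT
  TTTF.F
  TTT.FT
Step 2: 7 trees catch fire, 7 burn out
  ..TTFT
  TTT..F
  .TF...
  TTTF.F
  TTF...
  TTT..F
Step 3: 7 trees catch fire, 7 burn out
  ..TF.F
  TTF...
  .F....
  TTF...
  TF....
  TTF...

..TF.F
TTF...
.F....
TTF...
TF....
TTF...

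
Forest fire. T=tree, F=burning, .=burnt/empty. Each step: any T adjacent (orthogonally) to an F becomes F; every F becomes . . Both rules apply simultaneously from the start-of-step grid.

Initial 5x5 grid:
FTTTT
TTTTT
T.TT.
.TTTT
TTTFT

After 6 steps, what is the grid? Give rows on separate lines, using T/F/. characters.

Step 1: 5 trees catch fire, 2 burn out
  .FTTT
  FTTTT
  T.TT.
  .TTFT
  TTF.F
Step 2: 7 trees catch fire, 5 burn out
  ..FTT
  .FTTT
  F.TF.
  .TF.F
  TF...
Step 3: 6 trees catch fire, 7 burn out
  ...FT
  ..FFT
  ..F..
  .F...
  F....
Step 4: 2 trees catch fire, 6 burn out
  ....F
  ....F
  .....
  .....
  .....
Step 5: 0 trees catch fire, 2 burn out
  .....
  .....
  .....
  .....
  .....
Step 6: 0 trees catch fire, 0 burn out
  .....
  .....
  .....
  .....
  .....

.....
.....
.....
.....
.....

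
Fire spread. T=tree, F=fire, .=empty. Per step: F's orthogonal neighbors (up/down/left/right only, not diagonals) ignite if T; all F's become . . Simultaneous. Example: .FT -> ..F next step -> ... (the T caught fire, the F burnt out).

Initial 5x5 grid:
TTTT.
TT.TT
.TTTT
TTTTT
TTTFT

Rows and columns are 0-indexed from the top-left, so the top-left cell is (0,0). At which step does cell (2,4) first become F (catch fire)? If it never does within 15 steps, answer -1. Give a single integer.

Step 1: cell (2,4)='T' (+3 fires, +1 burnt)
Step 2: cell (2,4)='T' (+4 fires, +3 burnt)
Step 3: cell (2,4)='F' (+5 fires, +4 burnt)
  -> target ignites at step 3
Step 4: cell (2,4)='.' (+4 fires, +5 burnt)
Step 5: cell (2,4)='.' (+2 fires, +4 burnt)
Step 6: cell (2,4)='.' (+2 fires, +2 burnt)
Step 7: cell (2,4)='.' (+1 fires, +2 burnt)
Step 8: cell (2,4)='.' (+0 fires, +1 burnt)
  fire out at step 8

3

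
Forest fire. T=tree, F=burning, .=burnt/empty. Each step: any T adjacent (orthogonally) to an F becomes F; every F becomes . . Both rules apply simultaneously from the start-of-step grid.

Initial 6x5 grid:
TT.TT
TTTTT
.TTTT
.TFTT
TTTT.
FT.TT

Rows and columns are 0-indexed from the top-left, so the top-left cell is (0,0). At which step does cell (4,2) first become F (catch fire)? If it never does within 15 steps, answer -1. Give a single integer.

Step 1: cell (4,2)='F' (+6 fires, +2 burnt)
  -> target ignites at step 1
Step 2: cell (4,2)='.' (+6 fires, +6 burnt)
Step 3: cell (4,2)='.' (+4 fires, +6 burnt)
Step 4: cell (4,2)='.' (+5 fires, +4 burnt)
Step 5: cell (4,2)='.' (+2 fires, +5 burnt)
Step 6: cell (4,2)='.' (+0 fires, +2 burnt)
  fire out at step 6

1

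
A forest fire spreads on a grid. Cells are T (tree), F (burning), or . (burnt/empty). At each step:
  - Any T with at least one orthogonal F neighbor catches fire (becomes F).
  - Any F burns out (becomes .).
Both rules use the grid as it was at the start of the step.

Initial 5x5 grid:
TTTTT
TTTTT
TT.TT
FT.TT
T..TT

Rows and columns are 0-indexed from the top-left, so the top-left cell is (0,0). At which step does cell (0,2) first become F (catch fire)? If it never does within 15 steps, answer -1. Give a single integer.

Step 1: cell (0,2)='T' (+3 fires, +1 burnt)
Step 2: cell (0,2)='T' (+2 fires, +3 burnt)
Step 3: cell (0,2)='T' (+2 fires, +2 burnt)
Step 4: cell (0,2)='T' (+2 fires, +2 burnt)
Step 5: cell (0,2)='F' (+2 fires, +2 burnt)
  -> target ignites at step 5
Step 6: cell (0,2)='.' (+3 fires, +2 burnt)
Step 7: cell (0,2)='.' (+3 fires, +3 burnt)
Step 8: cell (0,2)='.' (+2 fires, +3 burnt)
Step 9: cell (0,2)='.' (+1 fires, +2 burnt)
Step 10: cell (0,2)='.' (+0 fires, +1 burnt)
  fire out at step 10

5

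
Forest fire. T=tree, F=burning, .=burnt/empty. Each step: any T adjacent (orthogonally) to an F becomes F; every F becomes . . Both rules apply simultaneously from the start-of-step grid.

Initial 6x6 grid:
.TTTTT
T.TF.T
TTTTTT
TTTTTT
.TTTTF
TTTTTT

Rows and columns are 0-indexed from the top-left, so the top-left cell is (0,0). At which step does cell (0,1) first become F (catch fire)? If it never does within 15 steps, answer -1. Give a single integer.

Step 1: cell (0,1)='T' (+6 fires, +2 burnt)
Step 2: cell (0,1)='T' (+9 fires, +6 burnt)
Step 3: cell (0,1)='F' (+7 fires, +9 burnt)
  -> target ignites at step 3
Step 4: cell (0,1)='.' (+4 fires, +7 burnt)
Step 5: cell (0,1)='.' (+3 fires, +4 burnt)
Step 6: cell (0,1)='.' (+1 fires, +3 burnt)
Step 7: cell (0,1)='.' (+0 fires, +1 burnt)
  fire out at step 7

3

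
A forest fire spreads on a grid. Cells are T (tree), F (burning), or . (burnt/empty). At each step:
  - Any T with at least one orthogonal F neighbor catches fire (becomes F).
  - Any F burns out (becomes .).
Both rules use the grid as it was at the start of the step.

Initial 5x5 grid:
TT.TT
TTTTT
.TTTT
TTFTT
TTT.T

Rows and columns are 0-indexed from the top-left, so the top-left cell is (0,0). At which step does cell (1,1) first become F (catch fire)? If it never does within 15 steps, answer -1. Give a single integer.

Step 1: cell (1,1)='T' (+4 fires, +1 burnt)
Step 2: cell (1,1)='T' (+6 fires, +4 burnt)
Step 3: cell (1,1)='F' (+5 fires, +6 burnt)
  -> target ignites at step 3
Step 4: cell (1,1)='.' (+4 fires, +5 burnt)
Step 5: cell (1,1)='.' (+2 fires, +4 burnt)
Step 6: cell (1,1)='.' (+0 fires, +2 burnt)
  fire out at step 6

3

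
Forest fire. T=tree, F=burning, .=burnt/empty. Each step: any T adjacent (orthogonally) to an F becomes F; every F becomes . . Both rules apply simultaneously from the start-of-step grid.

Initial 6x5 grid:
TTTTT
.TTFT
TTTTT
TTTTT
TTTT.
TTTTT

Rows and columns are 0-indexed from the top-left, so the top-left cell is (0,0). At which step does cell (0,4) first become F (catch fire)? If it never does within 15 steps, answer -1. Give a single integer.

Step 1: cell (0,4)='T' (+4 fires, +1 burnt)
Step 2: cell (0,4)='F' (+6 fires, +4 burnt)
  -> target ignites at step 2
Step 3: cell (0,4)='.' (+5 fires, +6 burnt)
Step 4: cell (0,4)='.' (+5 fires, +5 burnt)
Step 5: cell (0,4)='.' (+4 fires, +5 burnt)
Step 6: cell (0,4)='.' (+2 fires, +4 burnt)
Step 7: cell (0,4)='.' (+1 fires, +2 burnt)
Step 8: cell (0,4)='.' (+0 fires, +1 burnt)
  fire out at step 8

2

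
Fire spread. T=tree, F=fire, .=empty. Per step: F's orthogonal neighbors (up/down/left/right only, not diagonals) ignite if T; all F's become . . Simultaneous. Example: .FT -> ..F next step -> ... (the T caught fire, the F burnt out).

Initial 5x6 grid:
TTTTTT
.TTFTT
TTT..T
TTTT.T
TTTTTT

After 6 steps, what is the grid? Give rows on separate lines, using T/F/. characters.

Step 1: 3 trees catch fire, 1 burn out
  TTTFTT
  .TF.FT
  TTT..T
  TTTT.T
  TTTTTT
Step 2: 5 trees catch fire, 3 burn out
  TTF.FT
  .F...F
  TTF..T
  TTTT.T
  TTTTTT
Step 3: 5 trees catch fire, 5 burn out
  TF...F
  ......
  TF...F
  TTFT.T
  TTTTTT
Step 4: 6 trees catch fire, 5 burn out
  F.....
  ......
  F.....
  TF.F.F
  TTFTTT
Step 5: 4 trees catch fire, 6 burn out
  ......
  ......
  ......
  F.....
  TF.FTF
Step 6: 2 trees catch fire, 4 burn out
  ......
  ......
  ......
  ......
  F...F.

......
......
......
......
F...F.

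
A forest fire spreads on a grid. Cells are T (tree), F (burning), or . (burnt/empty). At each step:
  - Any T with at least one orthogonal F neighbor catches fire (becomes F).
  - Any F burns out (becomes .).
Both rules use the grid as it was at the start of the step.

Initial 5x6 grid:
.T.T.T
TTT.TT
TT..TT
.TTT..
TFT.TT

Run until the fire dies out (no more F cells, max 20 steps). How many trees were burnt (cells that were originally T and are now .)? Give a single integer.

Step 1: +3 fires, +1 burnt (F count now 3)
Step 2: +2 fires, +3 burnt (F count now 2)
Step 3: +3 fires, +2 burnt (F count now 3)
Step 4: +3 fires, +3 burnt (F count now 3)
Step 5: +0 fires, +3 burnt (F count now 0)
Fire out after step 5
Initially T: 19, now '.': 22
Total burnt (originally-T cells now '.'): 11

Answer: 11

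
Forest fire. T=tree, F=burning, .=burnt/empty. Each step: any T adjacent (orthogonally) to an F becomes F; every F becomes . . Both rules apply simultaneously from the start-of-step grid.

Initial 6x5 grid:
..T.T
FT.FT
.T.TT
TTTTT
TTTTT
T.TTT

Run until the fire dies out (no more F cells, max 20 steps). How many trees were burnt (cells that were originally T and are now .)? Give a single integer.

Answer: 20

Derivation:
Step 1: +3 fires, +2 burnt (F count now 3)
Step 2: +4 fires, +3 burnt (F count now 4)
Step 3: +4 fires, +4 burnt (F count now 4)
Step 4: +5 fires, +4 burnt (F count now 5)
Step 5: +3 fires, +5 burnt (F count now 3)
Step 6: +1 fires, +3 burnt (F count now 1)
Step 7: +0 fires, +1 burnt (F count now 0)
Fire out after step 7
Initially T: 21, now '.': 29
Total burnt (originally-T cells now '.'): 20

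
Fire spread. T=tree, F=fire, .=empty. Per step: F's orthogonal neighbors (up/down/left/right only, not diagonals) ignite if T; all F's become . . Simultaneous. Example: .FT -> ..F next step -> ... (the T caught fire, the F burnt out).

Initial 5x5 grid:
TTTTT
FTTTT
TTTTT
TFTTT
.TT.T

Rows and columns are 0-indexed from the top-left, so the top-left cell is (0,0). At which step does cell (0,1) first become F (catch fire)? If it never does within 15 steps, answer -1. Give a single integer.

Step 1: cell (0,1)='T' (+7 fires, +2 burnt)
Step 2: cell (0,1)='F' (+5 fires, +7 burnt)
  -> target ignites at step 2
Step 3: cell (0,1)='.' (+4 fires, +5 burnt)
Step 4: cell (0,1)='.' (+4 fires, +4 burnt)
Step 5: cell (0,1)='.' (+1 fires, +4 burnt)
Step 6: cell (0,1)='.' (+0 fires, +1 burnt)
  fire out at step 6

2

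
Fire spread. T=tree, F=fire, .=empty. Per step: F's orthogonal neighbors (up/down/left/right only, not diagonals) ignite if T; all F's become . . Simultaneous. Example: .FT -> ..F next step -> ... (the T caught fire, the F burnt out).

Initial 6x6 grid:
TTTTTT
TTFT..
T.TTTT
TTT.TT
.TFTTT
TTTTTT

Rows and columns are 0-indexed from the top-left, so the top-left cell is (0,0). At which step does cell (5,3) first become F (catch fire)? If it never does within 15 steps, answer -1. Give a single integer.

Step 1: cell (5,3)='T' (+8 fires, +2 burnt)
Step 2: cell (5,3)='F' (+8 fires, +8 burnt)
  -> target ignites at step 2
Step 3: cell (5,3)='.' (+9 fires, +8 burnt)
Step 4: cell (5,3)='.' (+4 fires, +9 burnt)
Step 5: cell (5,3)='.' (+0 fires, +4 burnt)
  fire out at step 5

2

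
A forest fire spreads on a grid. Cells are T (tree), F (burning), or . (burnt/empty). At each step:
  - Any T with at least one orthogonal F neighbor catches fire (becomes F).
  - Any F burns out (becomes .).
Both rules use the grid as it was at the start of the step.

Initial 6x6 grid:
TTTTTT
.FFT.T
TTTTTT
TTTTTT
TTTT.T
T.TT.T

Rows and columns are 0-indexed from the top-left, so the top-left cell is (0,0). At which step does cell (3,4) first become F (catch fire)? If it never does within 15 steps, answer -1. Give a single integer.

Step 1: cell (3,4)='T' (+5 fires, +2 burnt)
Step 2: cell (3,4)='T' (+6 fires, +5 burnt)
Step 3: cell (3,4)='T' (+6 fires, +6 burnt)
Step 4: cell (3,4)='F' (+6 fires, +6 burnt)
  -> target ignites at step 4
Step 5: cell (3,4)='.' (+4 fires, +6 burnt)
Step 6: cell (3,4)='.' (+1 fires, +4 burnt)
Step 7: cell (3,4)='.' (+1 fires, +1 burnt)
Step 8: cell (3,4)='.' (+0 fires, +1 burnt)
  fire out at step 8

4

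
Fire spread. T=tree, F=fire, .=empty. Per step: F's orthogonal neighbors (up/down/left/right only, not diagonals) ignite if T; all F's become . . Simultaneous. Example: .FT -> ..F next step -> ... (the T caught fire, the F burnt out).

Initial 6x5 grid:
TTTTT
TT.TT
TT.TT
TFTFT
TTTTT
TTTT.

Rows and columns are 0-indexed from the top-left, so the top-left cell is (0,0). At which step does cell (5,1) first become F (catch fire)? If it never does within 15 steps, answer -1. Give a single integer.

Step 1: cell (5,1)='T' (+7 fires, +2 burnt)
Step 2: cell (5,1)='F' (+9 fires, +7 burnt)
  -> target ignites at step 2
Step 3: cell (5,1)='.' (+6 fires, +9 burnt)
Step 4: cell (5,1)='.' (+3 fires, +6 burnt)
Step 5: cell (5,1)='.' (+0 fires, +3 burnt)
  fire out at step 5

2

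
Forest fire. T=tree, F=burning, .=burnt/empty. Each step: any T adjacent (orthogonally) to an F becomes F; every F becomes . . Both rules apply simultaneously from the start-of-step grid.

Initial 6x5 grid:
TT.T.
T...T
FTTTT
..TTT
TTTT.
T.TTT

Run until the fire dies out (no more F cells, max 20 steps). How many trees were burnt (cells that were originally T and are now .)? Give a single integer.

Answer: 19

Derivation:
Step 1: +2 fires, +1 burnt (F count now 2)
Step 2: +2 fires, +2 burnt (F count now 2)
Step 3: +3 fires, +2 burnt (F count now 3)
Step 4: +3 fires, +3 burnt (F count now 3)
Step 5: +5 fires, +3 burnt (F count now 5)
Step 6: +2 fires, +5 burnt (F count now 2)
Step 7: +2 fires, +2 burnt (F count now 2)
Step 8: +0 fires, +2 burnt (F count now 0)
Fire out after step 8
Initially T: 20, now '.': 29
Total burnt (originally-T cells now '.'): 19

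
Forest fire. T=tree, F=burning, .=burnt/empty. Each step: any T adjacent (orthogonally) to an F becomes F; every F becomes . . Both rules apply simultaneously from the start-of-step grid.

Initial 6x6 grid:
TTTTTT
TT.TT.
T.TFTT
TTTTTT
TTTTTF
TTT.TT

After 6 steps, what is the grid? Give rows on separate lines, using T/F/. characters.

Step 1: 7 trees catch fire, 2 burn out
  TTTTTT
  TT.FT.
  T.F.FT
  TTTFTF
  TTTTF.
  TTT.TF
Step 2: 7 trees catch fire, 7 burn out
  TTTFTT
  TT..F.
  T....F
  TTF.F.
  TTTF..
  TTT.F.
Step 3: 4 trees catch fire, 7 burn out
  TTF.FT
  TT....
  T.....
  TF....
  TTF...
  TTT...
Step 4: 5 trees catch fire, 4 burn out
  TF...F
  TT....
  T.....
  F.....
  TF....
  TTF...
Step 5: 5 trees catch fire, 5 burn out
  F.....
  TF....
  F.....
  ......
  F.....
  TF....
Step 6: 2 trees catch fire, 5 burn out
  ......
  F.....
  ......
  ......
  ......
  F.....

......
F.....
......
......
......
F.....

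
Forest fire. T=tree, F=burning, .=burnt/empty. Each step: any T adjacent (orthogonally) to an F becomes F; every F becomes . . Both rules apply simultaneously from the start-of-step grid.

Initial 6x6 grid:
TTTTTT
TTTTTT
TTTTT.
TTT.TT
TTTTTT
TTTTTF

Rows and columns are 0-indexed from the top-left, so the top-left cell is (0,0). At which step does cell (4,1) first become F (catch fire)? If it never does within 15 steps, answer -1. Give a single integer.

Step 1: cell (4,1)='T' (+2 fires, +1 burnt)
Step 2: cell (4,1)='T' (+3 fires, +2 burnt)
Step 3: cell (4,1)='T' (+3 fires, +3 burnt)
Step 4: cell (4,1)='T' (+3 fires, +3 burnt)
Step 5: cell (4,1)='F' (+5 fires, +3 burnt)
  -> target ignites at step 5
Step 6: cell (4,1)='.' (+6 fires, +5 burnt)
Step 7: cell (4,1)='.' (+5 fires, +6 burnt)
Step 8: cell (4,1)='.' (+3 fires, +5 burnt)
Step 9: cell (4,1)='.' (+2 fires, +3 burnt)
Step 10: cell (4,1)='.' (+1 fires, +2 burnt)
Step 11: cell (4,1)='.' (+0 fires, +1 burnt)
  fire out at step 11

5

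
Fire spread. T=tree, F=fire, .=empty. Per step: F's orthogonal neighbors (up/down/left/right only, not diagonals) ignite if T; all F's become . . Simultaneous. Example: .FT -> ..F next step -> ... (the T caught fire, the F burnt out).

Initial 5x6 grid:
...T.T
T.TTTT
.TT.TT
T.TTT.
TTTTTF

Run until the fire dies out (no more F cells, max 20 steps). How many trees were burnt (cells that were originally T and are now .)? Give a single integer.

Step 1: +1 fires, +1 burnt (F count now 1)
Step 2: +2 fires, +1 burnt (F count now 2)
Step 3: +3 fires, +2 burnt (F count now 3)
Step 4: +4 fires, +3 burnt (F count now 4)
Step 5: +4 fires, +4 burnt (F count now 4)
Step 6: +5 fires, +4 burnt (F count now 5)
Step 7: +0 fires, +5 burnt (F count now 0)
Fire out after step 7
Initially T: 20, now '.': 29
Total burnt (originally-T cells now '.'): 19

Answer: 19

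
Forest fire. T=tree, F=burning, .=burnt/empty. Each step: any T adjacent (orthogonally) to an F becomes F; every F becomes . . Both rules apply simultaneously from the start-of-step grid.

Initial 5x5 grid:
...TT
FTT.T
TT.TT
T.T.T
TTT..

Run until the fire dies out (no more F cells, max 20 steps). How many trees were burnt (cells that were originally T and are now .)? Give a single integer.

Answer: 9

Derivation:
Step 1: +2 fires, +1 burnt (F count now 2)
Step 2: +3 fires, +2 burnt (F count now 3)
Step 3: +1 fires, +3 burnt (F count now 1)
Step 4: +1 fires, +1 burnt (F count now 1)
Step 5: +1 fires, +1 burnt (F count now 1)
Step 6: +1 fires, +1 burnt (F count now 1)
Step 7: +0 fires, +1 burnt (F count now 0)
Fire out after step 7
Initially T: 15, now '.': 19
Total burnt (originally-T cells now '.'): 9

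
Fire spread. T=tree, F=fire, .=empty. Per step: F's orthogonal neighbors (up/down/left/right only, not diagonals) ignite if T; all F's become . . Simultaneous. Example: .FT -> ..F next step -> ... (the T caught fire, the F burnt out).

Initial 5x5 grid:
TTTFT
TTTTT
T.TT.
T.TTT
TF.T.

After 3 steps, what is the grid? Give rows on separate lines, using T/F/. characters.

Step 1: 4 trees catch fire, 2 burn out
  TTF.F
  TTTFT
  T.TT.
  T.TTT
  F..T.
Step 2: 5 trees catch fire, 4 burn out
  TF...
  TTF.F
  T.TF.
  F.TTT
  ...T.
Step 3: 5 trees catch fire, 5 burn out
  F....
  TF...
  F.F..
  ..TFT
  ...T.

F....
TF...
F.F..
..TFT
...T.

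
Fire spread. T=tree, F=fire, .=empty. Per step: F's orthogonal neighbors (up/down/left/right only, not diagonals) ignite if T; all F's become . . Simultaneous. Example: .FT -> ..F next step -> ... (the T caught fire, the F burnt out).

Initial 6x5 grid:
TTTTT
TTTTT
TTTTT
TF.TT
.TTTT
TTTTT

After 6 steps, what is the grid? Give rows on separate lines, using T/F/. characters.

Step 1: 3 trees catch fire, 1 burn out
  TTTTT
  TTTTT
  TFTTT
  F..TT
  .FTTT
  TTTTT
Step 2: 5 trees catch fire, 3 burn out
  TTTTT
  TFTTT
  F.FTT
  ...TT
  ..FTT
  TFTTT
Step 3: 7 trees catch fire, 5 burn out
  TFTTT
  F.FTT
  ...FT
  ...TT
  ...FT
  F.FTT
Step 4: 7 trees catch fire, 7 burn out
  F.FTT
  ...FT
  ....F
  ...FT
  ....F
  ...FT
Step 5: 4 trees catch fire, 7 burn out
  ...FT
  ....F
  .....
  ....F
  .....
  ....F
Step 6: 1 trees catch fire, 4 burn out
  ....F
  .....
  .....
  .....
  .....
  .....

....F
.....
.....
.....
.....
.....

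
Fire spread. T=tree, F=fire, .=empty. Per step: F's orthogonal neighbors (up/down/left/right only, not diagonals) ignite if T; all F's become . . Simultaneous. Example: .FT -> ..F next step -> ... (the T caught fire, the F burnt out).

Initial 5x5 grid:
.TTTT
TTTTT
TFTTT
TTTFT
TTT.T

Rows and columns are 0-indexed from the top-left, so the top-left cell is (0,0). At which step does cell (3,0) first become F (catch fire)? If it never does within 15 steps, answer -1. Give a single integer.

Step 1: cell (3,0)='T' (+7 fires, +2 burnt)
Step 2: cell (3,0)='F' (+9 fires, +7 burnt)
  -> target ignites at step 2
Step 3: cell (3,0)='.' (+4 fires, +9 burnt)
Step 4: cell (3,0)='.' (+1 fires, +4 burnt)
Step 5: cell (3,0)='.' (+0 fires, +1 burnt)
  fire out at step 5

2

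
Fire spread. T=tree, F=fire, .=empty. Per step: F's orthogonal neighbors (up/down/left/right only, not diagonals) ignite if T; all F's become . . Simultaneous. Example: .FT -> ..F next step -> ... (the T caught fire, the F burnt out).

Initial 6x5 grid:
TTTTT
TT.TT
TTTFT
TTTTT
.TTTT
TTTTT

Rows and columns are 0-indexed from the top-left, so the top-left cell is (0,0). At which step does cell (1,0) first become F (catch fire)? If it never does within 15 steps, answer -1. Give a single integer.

Step 1: cell (1,0)='T' (+4 fires, +1 burnt)
Step 2: cell (1,0)='T' (+6 fires, +4 burnt)
Step 3: cell (1,0)='T' (+8 fires, +6 burnt)
Step 4: cell (1,0)='F' (+6 fires, +8 burnt)
  -> target ignites at step 4
Step 5: cell (1,0)='.' (+2 fires, +6 burnt)
Step 6: cell (1,0)='.' (+1 fires, +2 burnt)
Step 7: cell (1,0)='.' (+0 fires, +1 burnt)
  fire out at step 7

4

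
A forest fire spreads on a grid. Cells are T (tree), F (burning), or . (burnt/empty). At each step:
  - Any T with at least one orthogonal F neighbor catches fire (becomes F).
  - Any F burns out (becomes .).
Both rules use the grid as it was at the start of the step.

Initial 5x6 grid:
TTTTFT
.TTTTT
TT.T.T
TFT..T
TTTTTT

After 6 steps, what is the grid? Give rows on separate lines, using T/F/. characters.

Step 1: 7 trees catch fire, 2 burn out
  TTTF.F
  .TTTFT
  TF.T.T
  F.F..T
  TFTTTT
Step 2: 7 trees catch fire, 7 burn out
  TTF...
  .FTF.F
  F..T.T
  .....T
  F.FTTT
Step 3: 5 trees catch fire, 7 burn out
  TF....
  ..F...
  ...F.F
  .....T
  ...FTT
Step 4: 3 trees catch fire, 5 burn out
  F.....
  ......
  ......
  .....F
  ....FT
Step 5: 1 trees catch fire, 3 burn out
  ......
  ......
  ......
  ......
  .....F
Step 6: 0 trees catch fire, 1 burn out
  ......
  ......
  ......
  ......
  ......

......
......
......
......
......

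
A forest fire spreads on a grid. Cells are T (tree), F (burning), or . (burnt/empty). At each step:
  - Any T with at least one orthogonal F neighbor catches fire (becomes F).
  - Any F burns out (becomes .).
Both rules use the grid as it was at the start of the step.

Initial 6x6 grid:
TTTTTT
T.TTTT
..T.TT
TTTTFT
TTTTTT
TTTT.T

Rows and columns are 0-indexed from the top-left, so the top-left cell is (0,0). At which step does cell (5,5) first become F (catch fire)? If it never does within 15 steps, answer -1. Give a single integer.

Step 1: cell (5,5)='T' (+4 fires, +1 burnt)
Step 2: cell (5,5)='T' (+5 fires, +4 burnt)
Step 3: cell (5,5)='F' (+8 fires, +5 burnt)
  -> target ignites at step 3
Step 4: cell (5,5)='.' (+6 fires, +8 burnt)
Step 5: cell (5,5)='.' (+3 fires, +6 burnt)
Step 6: cell (5,5)='.' (+2 fires, +3 burnt)
Step 7: cell (5,5)='.' (+1 fires, +2 burnt)
Step 8: cell (5,5)='.' (+1 fires, +1 burnt)
Step 9: cell (5,5)='.' (+0 fires, +1 burnt)
  fire out at step 9

3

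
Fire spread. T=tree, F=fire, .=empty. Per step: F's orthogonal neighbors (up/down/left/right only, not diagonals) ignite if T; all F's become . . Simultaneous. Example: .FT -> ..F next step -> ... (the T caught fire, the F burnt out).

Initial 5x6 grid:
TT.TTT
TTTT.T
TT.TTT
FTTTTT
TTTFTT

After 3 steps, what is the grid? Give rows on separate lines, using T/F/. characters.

Step 1: 6 trees catch fire, 2 burn out
  TT.TTT
  TTTT.T
  FT.TTT
  .FTFTT
  FTF.FT
Step 2: 7 trees catch fire, 6 burn out
  TT.TTT
  FTTT.T
  .F.FTT
  ..F.FT
  .F...F
Step 3: 5 trees catch fire, 7 burn out
  FT.TTT
  .FTF.T
  ....FT
  .....F
  ......

FT.TTT
.FTF.T
....FT
.....F
......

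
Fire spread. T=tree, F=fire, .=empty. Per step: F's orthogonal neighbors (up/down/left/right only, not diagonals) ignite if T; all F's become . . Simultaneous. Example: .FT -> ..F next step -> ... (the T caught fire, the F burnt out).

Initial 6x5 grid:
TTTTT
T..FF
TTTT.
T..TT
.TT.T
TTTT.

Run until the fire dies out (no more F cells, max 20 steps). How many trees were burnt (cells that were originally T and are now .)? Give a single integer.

Answer: 14

Derivation:
Step 1: +3 fires, +2 burnt (F count now 3)
Step 2: +3 fires, +3 burnt (F count now 3)
Step 3: +3 fires, +3 burnt (F count now 3)
Step 4: +3 fires, +3 burnt (F count now 3)
Step 5: +2 fires, +3 burnt (F count now 2)
Step 6: +0 fires, +2 burnt (F count now 0)
Fire out after step 6
Initially T: 20, now '.': 24
Total burnt (originally-T cells now '.'): 14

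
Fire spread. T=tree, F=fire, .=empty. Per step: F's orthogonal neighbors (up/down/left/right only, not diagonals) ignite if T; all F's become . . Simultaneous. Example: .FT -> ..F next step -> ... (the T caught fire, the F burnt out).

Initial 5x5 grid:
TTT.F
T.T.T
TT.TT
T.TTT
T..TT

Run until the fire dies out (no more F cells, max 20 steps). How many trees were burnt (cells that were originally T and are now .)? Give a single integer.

Step 1: +1 fires, +1 burnt (F count now 1)
Step 2: +1 fires, +1 burnt (F count now 1)
Step 3: +2 fires, +1 burnt (F count now 2)
Step 4: +2 fires, +2 burnt (F count now 2)
Step 5: +2 fires, +2 burnt (F count now 2)
Step 6: +0 fires, +2 burnt (F count now 0)
Fire out after step 6
Initially T: 17, now '.': 16
Total burnt (originally-T cells now '.'): 8

Answer: 8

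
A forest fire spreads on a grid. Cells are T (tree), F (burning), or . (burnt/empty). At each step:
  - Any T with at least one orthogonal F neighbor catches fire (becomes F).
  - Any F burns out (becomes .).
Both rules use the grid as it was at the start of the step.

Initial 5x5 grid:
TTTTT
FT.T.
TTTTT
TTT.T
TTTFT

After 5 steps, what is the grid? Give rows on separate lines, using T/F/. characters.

Step 1: 5 trees catch fire, 2 burn out
  FTTTT
  .F.T.
  FTTTT
  TTT.T
  TTF.F
Step 2: 6 trees catch fire, 5 burn out
  .FTTT
  ...T.
  .FTTT
  FTF.F
  TF...
Step 3: 5 trees catch fire, 6 burn out
  ..FTT
  ...T.
  ..FTF
  .F...
  F....
Step 4: 2 trees catch fire, 5 burn out
  ...FT
  ...T.
  ...F.
  .....
  .....
Step 5: 2 trees catch fire, 2 burn out
  ....F
  ...F.
  .....
  .....
  .....

....F
...F.
.....
.....
.....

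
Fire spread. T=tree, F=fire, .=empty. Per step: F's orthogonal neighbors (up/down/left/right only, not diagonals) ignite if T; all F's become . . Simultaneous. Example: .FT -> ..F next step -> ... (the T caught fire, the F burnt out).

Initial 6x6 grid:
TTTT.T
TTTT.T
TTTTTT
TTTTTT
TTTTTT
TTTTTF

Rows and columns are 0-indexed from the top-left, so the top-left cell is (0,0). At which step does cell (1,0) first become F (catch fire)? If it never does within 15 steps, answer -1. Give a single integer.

Step 1: cell (1,0)='T' (+2 fires, +1 burnt)
Step 2: cell (1,0)='T' (+3 fires, +2 burnt)
Step 3: cell (1,0)='T' (+4 fires, +3 burnt)
Step 4: cell (1,0)='T' (+5 fires, +4 burnt)
Step 5: cell (1,0)='T' (+5 fires, +5 burnt)
Step 6: cell (1,0)='T' (+4 fires, +5 burnt)
Step 7: cell (1,0)='T' (+4 fires, +4 burnt)
Step 8: cell (1,0)='T' (+3 fires, +4 burnt)
Step 9: cell (1,0)='F' (+2 fires, +3 burnt)
  -> target ignites at step 9
Step 10: cell (1,0)='.' (+1 fires, +2 burnt)
Step 11: cell (1,0)='.' (+0 fires, +1 burnt)
  fire out at step 11

9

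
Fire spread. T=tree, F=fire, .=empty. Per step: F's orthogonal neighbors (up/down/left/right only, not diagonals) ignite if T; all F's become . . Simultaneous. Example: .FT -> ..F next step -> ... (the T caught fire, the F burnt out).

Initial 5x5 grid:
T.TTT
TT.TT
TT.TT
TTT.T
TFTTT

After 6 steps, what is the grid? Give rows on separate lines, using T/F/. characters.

Step 1: 3 trees catch fire, 1 burn out
  T.TTT
  TT.TT
  TT.TT
  TFT.T
  F.FTT
Step 2: 4 trees catch fire, 3 burn out
  T.TTT
  TT.TT
  TF.TT
  F.F.T
  ...FT
Step 3: 3 trees catch fire, 4 burn out
  T.TTT
  TF.TT
  F..TT
  ....T
  ....F
Step 4: 2 trees catch fire, 3 burn out
  T.TTT
  F..TT
  ...TT
  ....F
  .....
Step 5: 2 trees catch fire, 2 burn out
  F.TTT
  ...TT
  ...TF
  .....
  .....
Step 6: 2 trees catch fire, 2 burn out
  ..TTT
  ...TF
  ...F.
  .....
  .....

..TTT
...TF
...F.
.....
.....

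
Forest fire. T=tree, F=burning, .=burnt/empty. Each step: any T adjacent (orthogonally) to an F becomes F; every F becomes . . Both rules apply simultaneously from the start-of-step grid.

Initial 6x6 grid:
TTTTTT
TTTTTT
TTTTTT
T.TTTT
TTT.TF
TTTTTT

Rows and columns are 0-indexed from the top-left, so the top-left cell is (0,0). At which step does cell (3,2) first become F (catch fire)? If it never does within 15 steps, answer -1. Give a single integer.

Step 1: cell (3,2)='T' (+3 fires, +1 burnt)
Step 2: cell (3,2)='T' (+3 fires, +3 burnt)
Step 3: cell (3,2)='T' (+4 fires, +3 burnt)
Step 4: cell (3,2)='F' (+5 fires, +4 burnt)
  -> target ignites at step 4
Step 5: cell (3,2)='.' (+5 fires, +5 burnt)
Step 6: cell (3,2)='.' (+5 fires, +5 burnt)
Step 7: cell (3,2)='.' (+4 fires, +5 burnt)
Step 8: cell (3,2)='.' (+3 fires, +4 burnt)
Step 9: cell (3,2)='.' (+1 fires, +3 burnt)
Step 10: cell (3,2)='.' (+0 fires, +1 burnt)
  fire out at step 10

4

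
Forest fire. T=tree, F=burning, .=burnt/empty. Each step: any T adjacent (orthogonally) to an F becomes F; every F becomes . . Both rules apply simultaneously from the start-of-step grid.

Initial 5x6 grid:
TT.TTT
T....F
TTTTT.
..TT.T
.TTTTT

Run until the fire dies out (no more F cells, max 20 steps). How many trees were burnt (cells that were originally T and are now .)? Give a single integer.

Answer: 3

Derivation:
Step 1: +1 fires, +1 burnt (F count now 1)
Step 2: +1 fires, +1 burnt (F count now 1)
Step 3: +1 fires, +1 burnt (F count now 1)
Step 4: +0 fires, +1 burnt (F count now 0)
Fire out after step 4
Initially T: 19, now '.': 14
Total burnt (originally-T cells now '.'): 3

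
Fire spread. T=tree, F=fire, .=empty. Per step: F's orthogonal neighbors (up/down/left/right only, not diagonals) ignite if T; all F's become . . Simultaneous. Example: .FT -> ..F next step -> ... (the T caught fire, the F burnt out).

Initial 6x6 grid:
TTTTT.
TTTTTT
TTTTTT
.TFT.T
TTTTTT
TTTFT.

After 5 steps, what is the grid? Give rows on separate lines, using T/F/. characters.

Step 1: 7 trees catch fire, 2 burn out
  TTTTT.
  TTTTTT
  TTFTTT
  .F.F.T
  TTFFTT
  TTF.F.
Step 2: 6 trees catch fire, 7 burn out
  TTTTT.
  TTFTTT
  TF.FTT
  .....T
  TF..FT
  TF....
Step 3: 8 trees catch fire, 6 burn out
  TTFTT.
  TF.FTT
  F...FT
  .....T
  F....F
  F.....
Step 4: 6 trees catch fire, 8 burn out
  TF.FT.
  F...FT
  .....F
  .....F
  ......
  ......
Step 5: 3 trees catch fire, 6 burn out
  F...F.
  .....F
  ......
  ......
  ......
  ......

F...F.
.....F
......
......
......
......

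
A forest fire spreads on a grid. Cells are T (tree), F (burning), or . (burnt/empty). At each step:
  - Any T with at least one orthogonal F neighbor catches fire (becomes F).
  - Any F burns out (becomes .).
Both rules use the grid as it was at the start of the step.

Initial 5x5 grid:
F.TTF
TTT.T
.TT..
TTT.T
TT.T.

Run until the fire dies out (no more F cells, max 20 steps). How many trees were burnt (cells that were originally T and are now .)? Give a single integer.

Answer: 13

Derivation:
Step 1: +3 fires, +2 burnt (F count now 3)
Step 2: +2 fires, +3 burnt (F count now 2)
Step 3: +2 fires, +2 burnt (F count now 2)
Step 4: +2 fires, +2 burnt (F count now 2)
Step 5: +3 fires, +2 burnt (F count now 3)
Step 6: +1 fires, +3 burnt (F count now 1)
Step 7: +0 fires, +1 burnt (F count now 0)
Fire out after step 7
Initially T: 15, now '.': 23
Total burnt (originally-T cells now '.'): 13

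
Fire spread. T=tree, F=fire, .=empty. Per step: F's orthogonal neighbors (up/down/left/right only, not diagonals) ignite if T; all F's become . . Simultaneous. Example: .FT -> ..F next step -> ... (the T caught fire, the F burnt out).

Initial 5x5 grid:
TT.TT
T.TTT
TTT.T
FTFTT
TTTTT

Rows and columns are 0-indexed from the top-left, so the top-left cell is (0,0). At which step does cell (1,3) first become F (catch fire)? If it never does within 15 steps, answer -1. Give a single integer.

Step 1: cell (1,3)='T' (+6 fires, +2 burnt)
Step 2: cell (1,3)='T' (+6 fires, +6 burnt)
Step 3: cell (1,3)='F' (+4 fires, +6 burnt)
  -> target ignites at step 3
Step 4: cell (1,3)='.' (+3 fires, +4 burnt)
Step 5: cell (1,3)='.' (+1 fires, +3 burnt)
Step 6: cell (1,3)='.' (+0 fires, +1 burnt)
  fire out at step 6

3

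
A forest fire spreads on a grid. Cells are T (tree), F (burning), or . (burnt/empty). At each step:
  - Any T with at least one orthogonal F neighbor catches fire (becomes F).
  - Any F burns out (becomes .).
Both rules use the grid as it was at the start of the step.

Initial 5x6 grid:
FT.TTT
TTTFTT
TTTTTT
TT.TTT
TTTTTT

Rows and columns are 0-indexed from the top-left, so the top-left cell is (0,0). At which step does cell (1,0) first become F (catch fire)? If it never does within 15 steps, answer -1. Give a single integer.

Step 1: cell (1,0)='F' (+6 fires, +2 burnt)
  -> target ignites at step 1
Step 2: cell (1,0)='.' (+7 fires, +6 burnt)
Step 3: cell (1,0)='.' (+6 fires, +7 burnt)
Step 4: cell (1,0)='.' (+5 fires, +6 burnt)
Step 5: cell (1,0)='.' (+2 fires, +5 burnt)
Step 6: cell (1,0)='.' (+0 fires, +2 burnt)
  fire out at step 6

1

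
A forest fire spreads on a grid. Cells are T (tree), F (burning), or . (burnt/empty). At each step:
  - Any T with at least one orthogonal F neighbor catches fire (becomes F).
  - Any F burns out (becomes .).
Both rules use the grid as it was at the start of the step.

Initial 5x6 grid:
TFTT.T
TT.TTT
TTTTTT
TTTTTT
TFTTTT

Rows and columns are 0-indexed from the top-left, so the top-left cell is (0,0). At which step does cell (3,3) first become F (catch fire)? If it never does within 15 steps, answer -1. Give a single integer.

Step 1: cell (3,3)='T' (+6 fires, +2 burnt)
Step 2: cell (3,3)='T' (+6 fires, +6 burnt)
Step 3: cell (3,3)='F' (+5 fires, +6 burnt)
  -> target ignites at step 3
Step 4: cell (3,3)='.' (+4 fires, +5 burnt)
Step 5: cell (3,3)='.' (+3 fires, +4 burnt)
Step 6: cell (3,3)='.' (+2 fires, +3 burnt)
Step 7: cell (3,3)='.' (+0 fires, +2 burnt)
  fire out at step 7

3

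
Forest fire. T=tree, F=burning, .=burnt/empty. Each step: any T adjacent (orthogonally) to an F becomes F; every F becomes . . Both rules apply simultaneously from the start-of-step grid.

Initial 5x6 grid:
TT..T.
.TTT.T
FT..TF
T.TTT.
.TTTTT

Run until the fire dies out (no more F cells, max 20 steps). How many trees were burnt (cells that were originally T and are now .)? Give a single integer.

Step 1: +4 fires, +2 burnt (F count now 4)
Step 2: +2 fires, +4 burnt (F count now 2)
Step 3: +4 fires, +2 burnt (F count now 4)
Step 4: +5 fires, +4 burnt (F count now 5)
Step 5: +1 fires, +5 burnt (F count now 1)
Step 6: +1 fires, +1 burnt (F count now 1)
Step 7: +0 fires, +1 burnt (F count now 0)
Fire out after step 7
Initially T: 18, now '.': 29
Total burnt (originally-T cells now '.'): 17

Answer: 17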